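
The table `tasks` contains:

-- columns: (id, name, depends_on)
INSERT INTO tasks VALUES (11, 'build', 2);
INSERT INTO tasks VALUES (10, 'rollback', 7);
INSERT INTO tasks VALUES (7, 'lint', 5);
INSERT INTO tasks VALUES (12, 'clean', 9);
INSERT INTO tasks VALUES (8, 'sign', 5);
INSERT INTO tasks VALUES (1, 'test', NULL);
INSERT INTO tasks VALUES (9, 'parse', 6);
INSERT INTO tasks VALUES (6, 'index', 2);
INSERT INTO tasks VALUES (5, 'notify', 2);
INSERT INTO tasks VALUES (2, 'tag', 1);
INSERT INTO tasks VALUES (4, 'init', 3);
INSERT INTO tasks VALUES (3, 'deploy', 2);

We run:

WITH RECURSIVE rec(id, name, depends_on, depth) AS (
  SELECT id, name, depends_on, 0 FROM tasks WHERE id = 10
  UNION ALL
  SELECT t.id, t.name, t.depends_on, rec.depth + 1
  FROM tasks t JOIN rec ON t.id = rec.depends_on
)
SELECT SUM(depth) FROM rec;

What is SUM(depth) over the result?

Base: id=10 (rollback), depends_on=7, depth 0.
Iteration 1: join on id=7 -> lint (id 7, depends_on=5, depth 1).
Iteration 2: join on id=5 -> notify (id 5, depends_on=2, depth 2).
Iteration 3: join on id=2 -> tag (id 2, depends_on=1, depth 3).
Iteration 4: join on id=1 -> test (id 1, depends_on=NULL, depth 4).
Iteration 5: depends_on is NULL; no match; recursion stops.
SUM(depth) = 0 + 1 + 2 + 3 + 4 = 10.

10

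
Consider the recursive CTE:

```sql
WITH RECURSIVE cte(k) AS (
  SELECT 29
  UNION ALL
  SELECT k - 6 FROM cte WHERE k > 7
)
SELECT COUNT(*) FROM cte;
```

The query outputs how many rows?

Base: k=29.
Iteration 1: 29 > 7 holds -> k = 29 - 6 = 23.
Iteration 2: 23 > 7 holds -> k = 23 - 6 = 17.
Iteration 3: 17 > 7 holds -> k = 17 - 6 = 11.
Iteration 4: 11 > 7 holds -> k = 11 - 6 = 5.
Iteration 5: 5 > 7 fails; recursion stops.
Total rows emitted: 5.

5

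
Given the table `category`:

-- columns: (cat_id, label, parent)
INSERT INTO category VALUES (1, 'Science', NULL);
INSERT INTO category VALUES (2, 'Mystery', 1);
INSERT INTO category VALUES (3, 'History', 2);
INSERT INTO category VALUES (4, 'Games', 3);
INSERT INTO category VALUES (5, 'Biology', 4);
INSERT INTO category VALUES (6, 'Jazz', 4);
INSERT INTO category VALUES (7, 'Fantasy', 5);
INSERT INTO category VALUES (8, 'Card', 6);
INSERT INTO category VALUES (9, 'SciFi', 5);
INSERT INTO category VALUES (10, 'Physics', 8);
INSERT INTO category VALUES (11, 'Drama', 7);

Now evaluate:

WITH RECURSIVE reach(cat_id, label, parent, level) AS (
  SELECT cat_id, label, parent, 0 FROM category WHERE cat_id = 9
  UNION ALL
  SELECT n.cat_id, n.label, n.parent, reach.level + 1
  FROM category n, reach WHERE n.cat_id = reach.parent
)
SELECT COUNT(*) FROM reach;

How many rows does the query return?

Base: cat_id=9 (SciFi), parent=5, level 0.
Iteration 1: join on cat_id=5 -> Biology (id 5, parent=4, level 1).
Iteration 2: join on cat_id=4 -> Games (id 4, parent=3, level 2).
Iteration 3: join on cat_id=3 -> History (id 3, parent=2, level 3).
Iteration 4: join on cat_id=2 -> Mystery (id 2, parent=1, level 4).
Iteration 5: join on cat_id=1 -> Science (id 1, parent=NULL, level 5).
Iteration 6: parent is NULL; no match; recursion stops.
Total rows emitted: 6.

6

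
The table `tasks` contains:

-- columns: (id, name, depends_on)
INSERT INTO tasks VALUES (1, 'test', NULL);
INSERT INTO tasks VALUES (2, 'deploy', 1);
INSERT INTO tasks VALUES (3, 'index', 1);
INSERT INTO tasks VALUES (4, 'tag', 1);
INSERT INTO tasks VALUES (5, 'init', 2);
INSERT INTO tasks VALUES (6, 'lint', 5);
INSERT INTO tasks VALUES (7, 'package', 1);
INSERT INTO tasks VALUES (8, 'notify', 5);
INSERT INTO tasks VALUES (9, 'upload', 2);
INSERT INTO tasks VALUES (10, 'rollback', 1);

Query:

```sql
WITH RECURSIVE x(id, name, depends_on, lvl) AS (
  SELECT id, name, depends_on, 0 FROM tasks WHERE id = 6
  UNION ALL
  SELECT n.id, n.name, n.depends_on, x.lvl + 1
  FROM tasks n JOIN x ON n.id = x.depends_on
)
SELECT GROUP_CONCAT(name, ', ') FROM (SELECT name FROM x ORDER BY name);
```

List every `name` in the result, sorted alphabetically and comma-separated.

deploy, init, lint, test

Base: id=6 (lint), depends_on=5, lvl 0.
Iteration 1: join on id=5 -> init (id 5, depends_on=2, lvl 1).
Iteration 2: join on id=2 -> deploy (id 2, depends_on=1, lvl 2).
Iteration 3: join on id=1 -> test (id 1, depends_on=NULL, lvl 3).
Iteration 4: depends_on is NULL; no match; recursion stops.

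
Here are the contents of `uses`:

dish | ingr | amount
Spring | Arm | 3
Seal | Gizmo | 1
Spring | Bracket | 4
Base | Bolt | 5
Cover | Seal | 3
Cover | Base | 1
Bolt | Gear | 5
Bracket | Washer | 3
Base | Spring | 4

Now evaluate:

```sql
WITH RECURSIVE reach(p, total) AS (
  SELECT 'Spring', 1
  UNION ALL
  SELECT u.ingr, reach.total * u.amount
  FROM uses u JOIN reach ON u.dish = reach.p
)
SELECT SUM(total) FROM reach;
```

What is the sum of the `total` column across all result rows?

Base: (Spring, total=1).
Iteration 1: components of {Spring} -> Arm = 1*3 = 3, Bracket = 1*4 = 4.
Iteration 2: components of {Arm,Bracket} -> Washer = 4*3 = 12.
Iteration 3: no further components; recursion stops.
SUM(total) = 1 + 3 + 4 + 12 = 20.

20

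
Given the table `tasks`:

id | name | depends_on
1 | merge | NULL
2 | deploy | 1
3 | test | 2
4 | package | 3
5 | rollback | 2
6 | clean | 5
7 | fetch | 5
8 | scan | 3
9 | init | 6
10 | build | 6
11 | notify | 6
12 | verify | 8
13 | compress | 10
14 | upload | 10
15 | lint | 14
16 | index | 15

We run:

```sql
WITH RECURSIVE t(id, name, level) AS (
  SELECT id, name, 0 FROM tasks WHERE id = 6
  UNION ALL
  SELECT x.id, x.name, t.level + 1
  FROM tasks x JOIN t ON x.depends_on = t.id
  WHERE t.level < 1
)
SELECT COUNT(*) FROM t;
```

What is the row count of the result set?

Base: id=6 (clean) at level 0.
Iteration 1: rows with depends_on in {6} -> init (id 9, level 1), build (id 10, level 1), notify (id 11, level 1).
Iteration 2: level < 1 fails for all current rows; recursion stops.
Total rows emitted: 4.

4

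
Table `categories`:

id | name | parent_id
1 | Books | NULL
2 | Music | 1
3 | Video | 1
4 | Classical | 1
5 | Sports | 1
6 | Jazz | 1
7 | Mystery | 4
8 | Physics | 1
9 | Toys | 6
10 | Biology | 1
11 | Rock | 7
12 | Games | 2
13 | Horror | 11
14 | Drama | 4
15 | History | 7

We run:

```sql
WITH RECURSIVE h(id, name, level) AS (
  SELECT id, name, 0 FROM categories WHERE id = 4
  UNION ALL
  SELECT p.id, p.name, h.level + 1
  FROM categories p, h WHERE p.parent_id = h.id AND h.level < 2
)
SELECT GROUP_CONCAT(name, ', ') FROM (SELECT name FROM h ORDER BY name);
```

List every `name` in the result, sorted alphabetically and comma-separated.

Base: id=4 (Classical) at level 0.
Iteration 1: rows with parent_id in {4} -> Mystery (id 7, level 1), Drama (id 14, level 1).
Iteration 2: rows with parent_id in {7,14} -> Rock (id 11, level 2), History (id 15, level 2).
Iteration 3: level < 2 fails for all current rows; recursion stops.

Classical, Drama, History, Mystery, Rock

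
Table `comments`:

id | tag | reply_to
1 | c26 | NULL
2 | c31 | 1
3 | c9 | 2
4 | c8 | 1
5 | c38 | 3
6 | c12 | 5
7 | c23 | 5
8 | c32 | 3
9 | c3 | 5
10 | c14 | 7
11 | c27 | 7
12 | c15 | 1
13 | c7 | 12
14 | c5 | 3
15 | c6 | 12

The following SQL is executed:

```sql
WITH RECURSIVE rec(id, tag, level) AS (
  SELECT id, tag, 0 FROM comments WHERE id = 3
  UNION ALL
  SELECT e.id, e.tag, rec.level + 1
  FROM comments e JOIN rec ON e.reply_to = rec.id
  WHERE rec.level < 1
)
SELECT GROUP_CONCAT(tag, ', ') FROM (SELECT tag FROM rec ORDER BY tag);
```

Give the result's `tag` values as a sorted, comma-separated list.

c32, c38, c5, c9

Base: id=3 (c9) at level 0.
Iteration 1: rows with reply_to in {3} -> c38 (id 5, level 1), c32 (id 8, level 1), c5 (id 14, level 1).
Iteration 2: level < 1 fails for all current rows; recursion stops.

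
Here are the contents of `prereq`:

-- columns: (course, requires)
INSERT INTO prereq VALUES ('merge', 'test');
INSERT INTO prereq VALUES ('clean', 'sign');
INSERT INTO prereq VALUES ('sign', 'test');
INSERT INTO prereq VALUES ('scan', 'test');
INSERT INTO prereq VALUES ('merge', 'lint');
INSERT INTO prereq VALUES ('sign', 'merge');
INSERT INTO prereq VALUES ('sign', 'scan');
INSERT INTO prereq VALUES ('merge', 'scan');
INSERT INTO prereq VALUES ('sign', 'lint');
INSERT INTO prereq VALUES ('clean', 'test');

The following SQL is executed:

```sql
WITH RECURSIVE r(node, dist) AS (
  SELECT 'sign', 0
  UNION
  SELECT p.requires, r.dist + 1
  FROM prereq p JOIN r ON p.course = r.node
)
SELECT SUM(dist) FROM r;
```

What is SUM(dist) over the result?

Base: (sign, dist=0).
Iteration 1: edges from {sign} -> (lint, dist=1), (merge, dist=1), (scan, dist=1), (test, dist=1).
Iteration 2: edges from {lint,merge,scan,test} -> (lint, dist=2), (scan, dist=2), (test, dist=2). [UNION drops 1 duplicate row(s)]
Iteration 3: edges from {lint,scan,test} -> (test, dist=3).
Iteration 4: no outgoing edges from {test}; recursion stops.
SUM(dist) = 0 + 1 + 1 + 1 + 1 + 2 + 2 + 2 + 3 = 13.

13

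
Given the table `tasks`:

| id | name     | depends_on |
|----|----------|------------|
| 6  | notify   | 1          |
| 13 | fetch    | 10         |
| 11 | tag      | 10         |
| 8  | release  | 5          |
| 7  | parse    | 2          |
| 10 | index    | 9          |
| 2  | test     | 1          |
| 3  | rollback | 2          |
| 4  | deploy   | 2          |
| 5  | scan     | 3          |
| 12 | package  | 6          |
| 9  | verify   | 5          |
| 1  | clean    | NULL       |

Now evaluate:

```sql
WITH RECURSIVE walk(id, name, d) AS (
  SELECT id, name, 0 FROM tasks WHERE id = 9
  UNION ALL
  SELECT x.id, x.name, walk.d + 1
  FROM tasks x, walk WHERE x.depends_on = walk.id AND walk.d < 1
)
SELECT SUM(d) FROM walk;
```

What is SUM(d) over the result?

1

Base: id=9 (verify) at d 0.
Iteration 1: rows with depends_on in {9} -> index (id 10, d 1).
Iteration 2: d < 1 fails for all current rows; recursion stops.
SUM(d) = 0 + 1 = 1.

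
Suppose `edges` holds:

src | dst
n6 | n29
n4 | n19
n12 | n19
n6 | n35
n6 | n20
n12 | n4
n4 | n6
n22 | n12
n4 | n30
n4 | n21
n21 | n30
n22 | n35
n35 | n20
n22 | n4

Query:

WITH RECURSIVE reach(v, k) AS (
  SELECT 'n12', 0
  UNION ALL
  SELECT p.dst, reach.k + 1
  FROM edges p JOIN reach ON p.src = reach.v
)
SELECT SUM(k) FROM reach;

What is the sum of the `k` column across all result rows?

Base: (n12, k=0).
Iteration 1: edges from {n12} -> (n19, k=1), (n4, k=1).
Iteration 2: edges from {n19,n4} -> (n19, k=2), (n21, k=2), (n30, k=2), (n6, k=2).
Iteration 3: edges from {n19,n21,n30,n6} -> (n20, k=3), (n29, k=3), (n30, k=3), (n35, k=3).
Iteration 4: edges from {n20,n29,n30,n35} -> (n20, k=4).
Iteration 5: no outgoing edges from {n20}; recursion stops.
SUM(k) = 0 + 1 + 1 + 2 + 2 + 2 + 2 + 3 + 3 + 3 + 3 + 4 = 26.

26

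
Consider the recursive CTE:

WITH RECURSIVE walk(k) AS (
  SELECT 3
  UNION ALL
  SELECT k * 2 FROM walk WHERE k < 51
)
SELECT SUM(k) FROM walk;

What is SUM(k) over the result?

Base: k=3.
Iteration 1: 3 < 51 holds -> k = 3 * 2 = 6.
Iteration 2: 6 < 51 holds -> k = 6 * 2 = 12.
Iteration 3: 12 < 51 holds -> k = 12 * 2 = 24.
Iteration 4: 24 < 51 holds -> k = 24 * 2 = 48.
Iteration 5: 48 < 51 holds -> k = 48 * 2 = 96.
Iteration 6: 96 < 51 fails; recursion stops.
SUM(k) = 3 + 6 + 12 + 24 + 48 + 96 = 189.

189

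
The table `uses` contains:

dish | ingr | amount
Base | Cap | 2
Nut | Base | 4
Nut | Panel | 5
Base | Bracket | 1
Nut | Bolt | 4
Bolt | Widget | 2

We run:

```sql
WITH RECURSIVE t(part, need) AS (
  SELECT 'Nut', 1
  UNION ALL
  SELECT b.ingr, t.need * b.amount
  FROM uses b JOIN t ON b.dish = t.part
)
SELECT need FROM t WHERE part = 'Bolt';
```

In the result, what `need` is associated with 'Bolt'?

Base: (Nut, need=1).
Iteration 1: components of {Nut} -> Base = 1*4 = 4, Bolt = 1*4 = 4, Panel = 1*5 = 5.
Iteration 2: components of {Base,Bolt,Panel} -> Bracket = 4*1 = 4, Cap = 4*2 = 8, Widget = 4*2 = 8.
Iteration 3: no further components; recursion stops.

4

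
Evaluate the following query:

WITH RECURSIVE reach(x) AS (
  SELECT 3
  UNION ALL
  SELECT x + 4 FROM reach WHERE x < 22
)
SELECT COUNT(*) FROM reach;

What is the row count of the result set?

Base: x=3.
Iteration 1: 3 < 22 holds -> x = 3 + 4 = 7.
Iteration 2: 7 < 22 holds -> x = 7 + 4 = 11.
Iteration 3: 11 < 22 holds -> x = 11 + 4 = 15.
Iteration 4: 15 < 22 holds -> x = 15 + 4 = 19.
Iteration 5: 19 < 22 holds -> x = 19 + 4 = 23.
Iteration 6: 23 < 22 fails; recursion stops.
Total rows emitted: 6.

6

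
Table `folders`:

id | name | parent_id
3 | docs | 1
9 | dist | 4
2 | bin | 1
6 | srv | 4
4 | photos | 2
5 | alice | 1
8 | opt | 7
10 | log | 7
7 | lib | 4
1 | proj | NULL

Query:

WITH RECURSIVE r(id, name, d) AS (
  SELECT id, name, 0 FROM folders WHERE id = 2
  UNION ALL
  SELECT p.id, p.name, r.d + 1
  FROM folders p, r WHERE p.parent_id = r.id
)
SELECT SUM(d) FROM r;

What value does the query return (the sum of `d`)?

Base: id=2 (bin) at d 0.
Iteration 1: rows with parent_id in {2} -> photos (id 4, d 1).
Iteration 2: rows with parent_id in {4} -> srv (id 6, d 2), lib (id 7, d 2), dist (id 9, d 2).
Iteration 3: rows with parent_id in {6,7,9} -> opt (id 8, d 3), log (id 10, d 3).
Iteration 4: no rows with parent_id in {8,10}; recursion stops.
SUM(d) = 0 + 1 + 2 + 2 + 2 + 3 + 3 = 13.

13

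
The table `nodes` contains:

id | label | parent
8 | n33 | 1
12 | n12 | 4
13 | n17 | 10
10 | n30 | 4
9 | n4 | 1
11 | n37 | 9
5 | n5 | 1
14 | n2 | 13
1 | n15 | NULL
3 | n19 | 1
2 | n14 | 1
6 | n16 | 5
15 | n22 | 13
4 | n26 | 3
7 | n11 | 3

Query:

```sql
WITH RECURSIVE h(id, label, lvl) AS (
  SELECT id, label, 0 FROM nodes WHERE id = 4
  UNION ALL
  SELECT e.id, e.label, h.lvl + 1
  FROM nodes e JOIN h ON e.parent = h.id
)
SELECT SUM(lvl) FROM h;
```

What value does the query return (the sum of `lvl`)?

Base: id=4 (n26) at lvl 0.
Iteration 1: rows with parent in {4} -> n30 (id 10, lvl 1), n12 (id 12, lvl 1).
Iteration 2: rows with parent in {10,12} -> n17 (id 13, lvl 2).
Iteration 3: rows with parent in {13} -> n2 (id 14, lvl 3), n22 (id 15, lvl 3).
Iteration 4: no rows with parent in {14,15}; recursion stops.
SUM(lvl) = 0 + 1 + 1 + 2 + 3 + 3 = 10.

10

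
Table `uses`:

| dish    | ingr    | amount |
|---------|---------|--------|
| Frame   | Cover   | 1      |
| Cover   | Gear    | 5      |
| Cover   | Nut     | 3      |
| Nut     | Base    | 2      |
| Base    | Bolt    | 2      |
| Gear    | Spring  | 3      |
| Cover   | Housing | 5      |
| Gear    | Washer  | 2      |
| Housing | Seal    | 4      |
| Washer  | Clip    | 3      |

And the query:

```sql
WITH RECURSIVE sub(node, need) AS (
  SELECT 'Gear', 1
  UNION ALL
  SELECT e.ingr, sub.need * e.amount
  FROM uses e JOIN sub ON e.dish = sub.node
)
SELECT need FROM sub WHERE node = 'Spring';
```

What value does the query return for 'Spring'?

Base: (Gear, need=1).
Iteration 1: components of {Gear} -> Spring = 1*3 = 3, Washer = 1*2 = 2.
Iteration 2: components of {Spring,Washer} -> Clip = 2*3 = 6.
Iteration 3: no further components; recursion stops.

3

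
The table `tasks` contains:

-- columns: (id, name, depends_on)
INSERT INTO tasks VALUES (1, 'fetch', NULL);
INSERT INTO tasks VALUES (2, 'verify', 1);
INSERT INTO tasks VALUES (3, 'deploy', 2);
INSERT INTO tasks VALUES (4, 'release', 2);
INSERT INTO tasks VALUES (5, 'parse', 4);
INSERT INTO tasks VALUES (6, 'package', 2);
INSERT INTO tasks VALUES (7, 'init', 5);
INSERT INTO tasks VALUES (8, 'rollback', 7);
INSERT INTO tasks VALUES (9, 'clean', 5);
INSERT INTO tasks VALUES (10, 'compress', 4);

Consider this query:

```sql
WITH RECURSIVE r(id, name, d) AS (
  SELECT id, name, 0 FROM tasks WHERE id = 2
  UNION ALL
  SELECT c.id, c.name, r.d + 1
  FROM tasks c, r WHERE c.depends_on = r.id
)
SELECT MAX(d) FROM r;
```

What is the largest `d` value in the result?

4

Base: id=2 (verify) at d 0.
Iteration 1: rows with depends_on in {2} -> deploy (id 3, d 1), release (id 4, d 1), package (id 6, d 1).
Iteration 2: rows with depends_on in {3,4,6} -> parse (id 5, d 2), compress (id 10, d 2).
Iteration 3: rows with depends_on in {5,10} -> init (id 7, d 3), clean (id 9, d 3).
Iteration 4: rows with depends_on in {7,9} -> rollback (id 8, d 4).
Iteration 5: no rows with depends_on in {8}; recursion stops.
d values: 0, 1, 1, 1, 2, 2, 3, 3, 4; the maximum is 4.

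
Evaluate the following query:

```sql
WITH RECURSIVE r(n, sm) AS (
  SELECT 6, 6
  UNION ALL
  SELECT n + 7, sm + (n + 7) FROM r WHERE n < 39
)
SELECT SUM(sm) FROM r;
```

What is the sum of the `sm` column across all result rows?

Base: n=6, sm=6.
Iteration 1: 6 < 39 holds -> n = 6 + 7 = 13, sm = 6 + 13 = 19.
Iteration 2: 13 < 39 holds -> n = 13 + 7 = 20, sm = 19 + 20 = 39.
Iteration 3: 20 < 39 holds -> n = 20 + 7 = 27, sm = 39 + 27 = 66.
Iteration 4: 27 < 39 holds -> n = 27 + 7 = 34, sm = 66 + 34 = 100.
Iteration 5: 34 < 39 holds -> n = 34 + 7 = 41, sm = 100 + 41 = 141.
Iteration 6: 41 < 39 fails; recursion stops.
SUM(sm) = 6 + 19 + 39 + 66 + 100 + 141 = 371.

371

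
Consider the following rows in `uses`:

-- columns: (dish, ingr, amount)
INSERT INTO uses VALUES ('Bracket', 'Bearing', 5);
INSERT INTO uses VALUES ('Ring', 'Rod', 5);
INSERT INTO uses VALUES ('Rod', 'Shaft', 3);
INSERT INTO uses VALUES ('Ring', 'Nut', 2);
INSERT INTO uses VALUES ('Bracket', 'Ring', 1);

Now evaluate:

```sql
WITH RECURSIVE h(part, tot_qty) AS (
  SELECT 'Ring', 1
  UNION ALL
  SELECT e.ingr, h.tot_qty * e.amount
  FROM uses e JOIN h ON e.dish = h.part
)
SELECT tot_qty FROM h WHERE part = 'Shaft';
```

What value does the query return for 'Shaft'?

Base: (Ring, tot_qty=1).
Iteration 1: components of {Ring} -> Nut = 1*2 = 2, Rod = 1*5 = 5.
Iteration 2: components of {Nut,Rod} -> Shaft = 5*3 = 15.
Iteration 3: no further components; recursion stops.

15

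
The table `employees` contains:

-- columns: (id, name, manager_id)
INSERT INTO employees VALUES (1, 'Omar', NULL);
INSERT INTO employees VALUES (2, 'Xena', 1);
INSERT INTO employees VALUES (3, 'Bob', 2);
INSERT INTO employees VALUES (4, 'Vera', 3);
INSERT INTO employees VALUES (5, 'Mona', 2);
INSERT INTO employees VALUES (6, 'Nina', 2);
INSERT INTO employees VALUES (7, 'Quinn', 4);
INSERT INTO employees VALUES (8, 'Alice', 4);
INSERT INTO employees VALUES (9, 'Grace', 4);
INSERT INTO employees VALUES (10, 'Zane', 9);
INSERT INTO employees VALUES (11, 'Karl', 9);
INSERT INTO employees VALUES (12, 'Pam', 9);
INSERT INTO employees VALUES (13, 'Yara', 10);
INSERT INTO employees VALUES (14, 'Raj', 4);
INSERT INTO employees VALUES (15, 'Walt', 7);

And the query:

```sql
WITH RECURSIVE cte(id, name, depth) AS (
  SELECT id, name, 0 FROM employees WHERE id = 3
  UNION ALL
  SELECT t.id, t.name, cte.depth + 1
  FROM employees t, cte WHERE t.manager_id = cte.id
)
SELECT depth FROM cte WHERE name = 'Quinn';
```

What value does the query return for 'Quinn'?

2

Base: id=3 (Bob) at depth 0.
Iteration 1: rows with manager_id in {3} -> Vera (id 4, depth 1).
Iteration 2: rows with manager_id in {4} -> Quinn (id 7, depth 2), Alice (id 8, depth 2), Grace (id 9, depth 2), Raj (id 14, depth 2).
Iteration 3: rows with manager_id in {7,8,9,14} -> Zane (id 10, depth 3), Karl (id 11, depth 3), Pam (id 12, depth 3), Walt (id 15, depth 3).
Iteration 4: rows with manager_id in {10,11,12,15} -> Yara (id 13, depth 4).
Iteration 5: no rows with manager_id in {13}; recursion stops.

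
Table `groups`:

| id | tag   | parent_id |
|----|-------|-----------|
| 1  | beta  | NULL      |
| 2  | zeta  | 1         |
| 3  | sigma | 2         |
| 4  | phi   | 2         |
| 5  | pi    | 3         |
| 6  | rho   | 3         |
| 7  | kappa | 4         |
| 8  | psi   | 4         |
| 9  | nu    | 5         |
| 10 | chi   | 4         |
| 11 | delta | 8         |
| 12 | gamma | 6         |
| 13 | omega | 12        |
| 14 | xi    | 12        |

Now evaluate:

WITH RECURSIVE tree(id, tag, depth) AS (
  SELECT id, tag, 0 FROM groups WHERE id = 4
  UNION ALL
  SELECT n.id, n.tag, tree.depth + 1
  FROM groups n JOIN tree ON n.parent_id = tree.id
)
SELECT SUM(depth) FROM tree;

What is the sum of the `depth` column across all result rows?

Base: id=4 (phi) at depth 0.
Iteration 1: rows with parent_id in {4} -> kappa (id 7, depth 1), psi (id 8, depth 1), chi (id 10, depth 1).
Iteration 2: rows with parent_id in {7,8,10} -> delta (id 11, depth 2).
Iteration 3: no rows with parent_id in {11}; recursion stops.
SUM(depth) = 0 + 1 + 1 + 1 + 2 = 5.

5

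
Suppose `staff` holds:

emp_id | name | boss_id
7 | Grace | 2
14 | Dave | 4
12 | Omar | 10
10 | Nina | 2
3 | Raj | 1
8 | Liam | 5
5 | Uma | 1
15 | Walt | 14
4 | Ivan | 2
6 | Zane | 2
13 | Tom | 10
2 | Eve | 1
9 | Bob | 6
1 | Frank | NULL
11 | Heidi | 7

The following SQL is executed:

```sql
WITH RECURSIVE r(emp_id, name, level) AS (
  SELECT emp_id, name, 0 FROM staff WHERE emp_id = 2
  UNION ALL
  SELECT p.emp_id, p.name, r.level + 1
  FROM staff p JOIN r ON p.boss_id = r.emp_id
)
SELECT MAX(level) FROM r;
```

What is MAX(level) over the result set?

Base: emp_id=2 (Eve) at level 0.
Iteration 1: rows with boss_id in {2} -> Ivan (id 4, level 1), Zane (id 6, level 1), Grace (id 7, level 1), Nina (id 10, level 1).
Iteration 2: rows with boss_id in {4,6,7,10} -> Bob (id 9, level 2), Heidi (id 11, level 2), Omar (id 12, level 2), Tom (id 13, level 2), Dave (id 14, level 2).
Iteration 3: rows with boss_id in {9,11,12,13,14} -> Walt (id 15, level 3).
Iteration 4: no rows with boss_id in {15}; recursion stops.
level values: 0, 1, 1, 1, 1, 2, 2, 2, 2, 2, 3; the maximum is 3.

3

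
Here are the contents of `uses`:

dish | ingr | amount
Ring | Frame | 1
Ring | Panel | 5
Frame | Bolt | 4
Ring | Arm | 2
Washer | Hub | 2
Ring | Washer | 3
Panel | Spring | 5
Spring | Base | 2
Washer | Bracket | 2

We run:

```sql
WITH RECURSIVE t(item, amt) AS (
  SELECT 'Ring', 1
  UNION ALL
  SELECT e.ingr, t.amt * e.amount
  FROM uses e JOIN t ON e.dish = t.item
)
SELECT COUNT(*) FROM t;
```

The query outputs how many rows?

10

Base: (Ring, amt=1).
Iteration 1: components of {Ring} -> Arm = 1*2 = 2, Frame = 1*1 = 1, Panel = 1*5 = 5, Washer = 1*3 = 3.
Iteration 2: components of {Arm,Frame,Panel,Washer} -> Bolt = 1*4 = 4, Bracket = 3*2 = 6, Hub = 3*2 = 6, Spring = 5*5 = 25.
Iteration 3: components of {Bolt,Bracket,Hub,Spring} -> Base = 25*2 = 50.
Iteration 4: no further components; recursion stops.
Total rows emitted: 10.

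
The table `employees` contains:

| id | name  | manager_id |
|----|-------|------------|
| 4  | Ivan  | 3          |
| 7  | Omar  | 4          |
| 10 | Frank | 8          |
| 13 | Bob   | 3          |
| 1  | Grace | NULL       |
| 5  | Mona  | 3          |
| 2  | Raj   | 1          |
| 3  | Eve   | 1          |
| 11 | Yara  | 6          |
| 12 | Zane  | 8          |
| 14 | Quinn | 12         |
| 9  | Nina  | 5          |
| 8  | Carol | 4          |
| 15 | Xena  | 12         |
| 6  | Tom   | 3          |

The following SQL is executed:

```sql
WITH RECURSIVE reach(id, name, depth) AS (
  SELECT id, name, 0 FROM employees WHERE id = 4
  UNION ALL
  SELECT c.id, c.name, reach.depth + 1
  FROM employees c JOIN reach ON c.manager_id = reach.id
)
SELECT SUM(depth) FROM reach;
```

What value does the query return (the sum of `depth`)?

12

Base: id=4 (Ivan) at depth 0.
Iteration 1: rows with manager_id in {4} -> Omar (id 7, depth 1), Carol (id 8, depth 1).
Iteration 2: rows with manager_id in {7,8} -> Frank (id 10, depth 2), Zane (id 12, depth 2).
Iteration 3: rows with manager_id in {10,12} -> Quinn (id 14, depth 3), Xena (id 15, depth 3).
Iteration 4: no rows with manager_id in {14,15}; recursion stops.
SUM(depth) = 0 + 1 + 1 + 2 + 2 + 3 + 3 = 12.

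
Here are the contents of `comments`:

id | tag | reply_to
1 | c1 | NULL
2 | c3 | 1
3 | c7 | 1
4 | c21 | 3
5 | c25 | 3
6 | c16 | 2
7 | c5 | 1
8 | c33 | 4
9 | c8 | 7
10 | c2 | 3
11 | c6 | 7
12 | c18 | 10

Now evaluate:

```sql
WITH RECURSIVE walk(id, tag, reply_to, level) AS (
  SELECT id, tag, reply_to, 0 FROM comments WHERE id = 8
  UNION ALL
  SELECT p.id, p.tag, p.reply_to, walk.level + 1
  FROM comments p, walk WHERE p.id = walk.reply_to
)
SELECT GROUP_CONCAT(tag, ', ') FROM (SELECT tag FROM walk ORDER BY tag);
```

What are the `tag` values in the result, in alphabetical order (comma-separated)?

Base: id=8 (c33), reply_to=4, level 0.
Iteration 1: join on id=4 -> c21 (id 4, reply_to=3, level 1).
Iteration 2: join on id=3 -> c7 (id 3, reply_to=1, level 2).
Iteration 3: join on id=1 -> c1 (id 1, reply_to=NULL, level 3).
Iteration 4: reply_to is NULL; no match; recursion stops.

c1, c21, c33, c7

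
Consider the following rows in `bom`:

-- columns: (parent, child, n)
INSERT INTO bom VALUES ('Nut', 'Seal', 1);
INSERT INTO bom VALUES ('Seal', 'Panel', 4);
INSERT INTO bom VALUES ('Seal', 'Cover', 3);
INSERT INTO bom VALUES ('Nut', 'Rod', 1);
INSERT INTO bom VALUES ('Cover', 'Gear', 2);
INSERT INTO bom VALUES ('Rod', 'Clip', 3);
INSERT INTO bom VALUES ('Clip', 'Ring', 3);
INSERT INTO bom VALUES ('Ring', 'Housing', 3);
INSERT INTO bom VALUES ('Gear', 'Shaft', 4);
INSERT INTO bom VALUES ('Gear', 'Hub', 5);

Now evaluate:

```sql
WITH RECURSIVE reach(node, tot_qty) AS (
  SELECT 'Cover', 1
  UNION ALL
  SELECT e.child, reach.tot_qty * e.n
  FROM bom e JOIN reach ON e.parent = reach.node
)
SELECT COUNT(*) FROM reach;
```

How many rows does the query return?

4

Base: (Cover, tot_qty=1).
Iteration 1: components of {Cover} -> Gear = 1*2 = 2.
Iteration 2: components of {Gear} -> Hub = 2*5 = 10, Shaft = 2*4 = 8.
Iteration 3: no further components; recursion stops.
Total rows emitted: 4.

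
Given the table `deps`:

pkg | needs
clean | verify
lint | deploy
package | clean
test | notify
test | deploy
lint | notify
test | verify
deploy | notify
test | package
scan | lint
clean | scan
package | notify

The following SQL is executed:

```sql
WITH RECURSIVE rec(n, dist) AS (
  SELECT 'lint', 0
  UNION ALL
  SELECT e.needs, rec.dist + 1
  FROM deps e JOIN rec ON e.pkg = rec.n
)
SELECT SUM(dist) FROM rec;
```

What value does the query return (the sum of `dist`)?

4

Base: (lint, dist=0).
Iteration 1: edges from {lint} -> (deploy, dist=1), (notify, dist=1).
Iteration 2: edges from {deploy,notify} -> (notify, dist=2).
Iteration 3: no outgoing edges from {notify}; recursion stops.
SUM(dist) = 0 + 1 + 1 + 2 = 4.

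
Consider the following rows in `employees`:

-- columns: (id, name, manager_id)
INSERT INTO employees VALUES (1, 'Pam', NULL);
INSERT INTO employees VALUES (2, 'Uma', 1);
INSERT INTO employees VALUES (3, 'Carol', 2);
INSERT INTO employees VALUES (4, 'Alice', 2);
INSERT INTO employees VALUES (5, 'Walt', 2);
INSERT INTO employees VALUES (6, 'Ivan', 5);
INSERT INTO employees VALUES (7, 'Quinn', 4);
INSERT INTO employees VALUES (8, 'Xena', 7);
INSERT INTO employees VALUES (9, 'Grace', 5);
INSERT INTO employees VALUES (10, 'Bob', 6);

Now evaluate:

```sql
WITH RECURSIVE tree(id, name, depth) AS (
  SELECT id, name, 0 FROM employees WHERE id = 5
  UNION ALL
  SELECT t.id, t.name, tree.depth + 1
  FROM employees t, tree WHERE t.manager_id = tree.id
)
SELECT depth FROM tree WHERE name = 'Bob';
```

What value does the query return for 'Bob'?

2

Base: id=5 (Walt) at depth 0.
Iteration 1: rows with manager_id in {5} -> Ivan (id 6, depth 1), Grace (id 9, depth 1).
Iteration 2: rows with manager_id in {6,9} -> Bob (id 10, depth 2).
Iteration 3: no rows with manager_id in {10}; recursion stops.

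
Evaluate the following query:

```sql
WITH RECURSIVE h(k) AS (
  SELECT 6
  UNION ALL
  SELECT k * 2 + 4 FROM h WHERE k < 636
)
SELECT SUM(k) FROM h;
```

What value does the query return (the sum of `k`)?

Base: k=6.
Iteration 1: 6 < 636 holds -> k = 6 * 2 + 4 = 16.
Iteration 2: 16 < 636 holds -> k = 16 * 2 + 4 = 36.
Iteration 3: 36 < 636 holds -> k = 36 * 2 + 4 = 76.
Iteration 4: 76 < 636 holds -> k = 76 * 2 + 4 = 156.
Iteration 5: 156 < 636 holds -> k = 156 * 2 + 4 = 316.
Iteration 6: 316 < 636 holds -> k = 316 * 2 + 4 = 636.
Iteration 7: 636 < 636 fails; recursion stops.
SUM(k) = 6 + 16 + 36 + 76 + 156 + 316 + 636 = 1242.

1242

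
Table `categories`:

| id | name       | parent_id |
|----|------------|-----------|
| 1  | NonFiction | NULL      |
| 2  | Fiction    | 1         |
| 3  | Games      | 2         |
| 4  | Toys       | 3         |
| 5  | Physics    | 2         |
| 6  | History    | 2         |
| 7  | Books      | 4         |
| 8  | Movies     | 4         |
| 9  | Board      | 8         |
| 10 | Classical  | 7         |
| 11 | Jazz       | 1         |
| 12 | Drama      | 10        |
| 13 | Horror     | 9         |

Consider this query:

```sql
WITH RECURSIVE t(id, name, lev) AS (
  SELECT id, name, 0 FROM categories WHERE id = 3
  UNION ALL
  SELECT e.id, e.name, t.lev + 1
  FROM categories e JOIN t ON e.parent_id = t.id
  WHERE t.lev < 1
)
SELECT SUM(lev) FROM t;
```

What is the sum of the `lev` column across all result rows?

Base: id=3 (Games) at lev 0.
Iteration 1: rows with parent_id in {3} -> Toys (id 4, lev 1).
Iteration 2: lev < 1 fails for all current rows; recursion stops.
SUM(lev) = 0 + 1 = 1.

1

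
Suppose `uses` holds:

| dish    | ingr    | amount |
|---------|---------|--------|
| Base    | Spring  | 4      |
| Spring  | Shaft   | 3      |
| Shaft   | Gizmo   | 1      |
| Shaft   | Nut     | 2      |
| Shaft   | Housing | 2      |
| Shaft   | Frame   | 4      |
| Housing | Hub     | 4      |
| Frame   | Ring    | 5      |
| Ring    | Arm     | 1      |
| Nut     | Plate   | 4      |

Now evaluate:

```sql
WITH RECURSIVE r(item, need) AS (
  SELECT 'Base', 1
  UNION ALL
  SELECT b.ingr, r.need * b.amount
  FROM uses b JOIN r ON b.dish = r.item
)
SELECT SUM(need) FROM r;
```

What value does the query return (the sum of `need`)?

Base: (Base, need=1).
Iteration 1: components of {Base} -> Spring = 1*4 = 4.
Iteration 2: components of {Spring} -> Shaft = 4*3 = 12.
Iteration 3: components of {Shaft} -> Frame = 12*4 = 48, Gizmo = 12*1 = 12, Housing = 12*2 = 24, Nut = 12*2 = 24.
Iteration 4: components of {Frame,Gizmo,Housing,Nut} -> Hub = 24*4 = 96, Plate = 24*4 = 96, Ring = 48*5 = 240.
Iteration 5: components of {Hub,Plate,Ring} -> Arm = 240*1 = 240.
Iteration 6: no further components; recursion stops.
SUM(need) = 1 + 4 + 12 + 12 + 24 + 24 + 48 + 96 + 96 + 240 + 240 = 797.

797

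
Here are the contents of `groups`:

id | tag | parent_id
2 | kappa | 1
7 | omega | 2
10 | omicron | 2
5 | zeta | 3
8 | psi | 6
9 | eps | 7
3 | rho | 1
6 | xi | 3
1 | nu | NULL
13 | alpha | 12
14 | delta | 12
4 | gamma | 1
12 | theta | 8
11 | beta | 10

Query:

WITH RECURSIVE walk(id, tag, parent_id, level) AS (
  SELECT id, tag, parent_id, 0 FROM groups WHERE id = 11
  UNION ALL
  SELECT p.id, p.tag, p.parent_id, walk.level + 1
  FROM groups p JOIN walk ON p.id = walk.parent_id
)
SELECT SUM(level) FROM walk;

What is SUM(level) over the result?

6

Base: id=11 (beta), parent_id=10, level 0.
Iteration 1: join on id=10 -> omicron (id 10, parent_id=2, level 1).
Iteration 2: join on id=2 -> kappa (id 2, parent_id=1, level 2).
Iteration 3: join on id=1 -> nu (id 1, parent_id=NULL, level 3).
Iteration 4: parent_id is NULL; no match; recursion stops.
SUM(level) = 0 + 1 + 2 + 3 = 6.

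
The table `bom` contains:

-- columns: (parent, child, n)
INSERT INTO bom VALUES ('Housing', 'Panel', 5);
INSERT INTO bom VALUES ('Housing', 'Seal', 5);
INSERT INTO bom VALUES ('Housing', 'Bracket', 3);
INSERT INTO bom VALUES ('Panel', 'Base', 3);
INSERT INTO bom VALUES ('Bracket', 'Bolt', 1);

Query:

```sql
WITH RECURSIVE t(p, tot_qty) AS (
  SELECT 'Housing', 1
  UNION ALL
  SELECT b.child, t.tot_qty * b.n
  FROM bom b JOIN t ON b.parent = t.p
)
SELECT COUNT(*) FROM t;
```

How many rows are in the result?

6

Base: (Housing, tot_qty=1).
Iteration 1: components of {Housing} -> Bracket = 1*3 = 3, Panel = 1*5 = 5, Seal = 1*5 = 5.
Iteration 2: components of {Bracket,Panel,Seal} -> Base = 5*3 = 15, Bolt = 3*1 = 3.
Iteration 3: no further components; recursion stops.
Total rows emitted: 6.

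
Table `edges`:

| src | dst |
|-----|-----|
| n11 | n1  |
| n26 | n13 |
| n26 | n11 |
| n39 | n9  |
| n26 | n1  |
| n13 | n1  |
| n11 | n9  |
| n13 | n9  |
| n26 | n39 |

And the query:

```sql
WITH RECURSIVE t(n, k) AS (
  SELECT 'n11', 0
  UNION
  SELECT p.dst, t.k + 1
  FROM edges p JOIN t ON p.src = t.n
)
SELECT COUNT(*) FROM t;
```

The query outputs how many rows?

3

Base: (n11, k=0).
Iteration 1: edges from {n11} -> (n1, k=1), (n9, k=1).
Iteration 2: no outgoing edges from {n1,n9}; recursion stops.
Total rows emitted: 3.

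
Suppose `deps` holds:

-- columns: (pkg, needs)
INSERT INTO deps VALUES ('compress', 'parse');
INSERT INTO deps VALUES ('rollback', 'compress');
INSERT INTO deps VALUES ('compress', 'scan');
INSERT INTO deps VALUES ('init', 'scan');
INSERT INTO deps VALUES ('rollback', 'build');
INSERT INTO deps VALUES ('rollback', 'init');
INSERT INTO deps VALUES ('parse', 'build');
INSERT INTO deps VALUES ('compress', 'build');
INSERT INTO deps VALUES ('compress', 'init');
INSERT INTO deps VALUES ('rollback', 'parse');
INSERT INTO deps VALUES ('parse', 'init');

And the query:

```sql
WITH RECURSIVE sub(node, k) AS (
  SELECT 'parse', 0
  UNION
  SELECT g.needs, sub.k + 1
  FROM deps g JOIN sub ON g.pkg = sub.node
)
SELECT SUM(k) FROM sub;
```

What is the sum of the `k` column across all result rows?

4

Base: (parse, k=0).
Iteration 1: edges from {parse} -> (build, k=1), (init, k=1).
Iteration 2: edges from {build,init} -> (scan, k=2).
Iteration 3: no outgoing edges from {scan}; recursion stops.
SUM(k) = 0 + 1 + 1 + 2 = 4.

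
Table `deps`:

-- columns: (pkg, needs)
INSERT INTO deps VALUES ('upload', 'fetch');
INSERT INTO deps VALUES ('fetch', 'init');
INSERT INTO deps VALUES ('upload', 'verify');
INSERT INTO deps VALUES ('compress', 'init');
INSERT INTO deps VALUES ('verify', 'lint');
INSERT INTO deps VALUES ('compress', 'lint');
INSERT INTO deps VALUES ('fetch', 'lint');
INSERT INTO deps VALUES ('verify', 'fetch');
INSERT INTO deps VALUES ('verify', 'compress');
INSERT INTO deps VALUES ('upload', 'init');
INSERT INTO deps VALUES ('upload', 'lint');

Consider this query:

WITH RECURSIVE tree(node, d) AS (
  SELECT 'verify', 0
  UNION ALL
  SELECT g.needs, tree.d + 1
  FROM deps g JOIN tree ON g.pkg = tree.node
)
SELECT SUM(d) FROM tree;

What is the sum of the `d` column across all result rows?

Base: (verify, d=0).
Iteration 1: edges from {verify} -> (compress, d=1), (fetch, d=1), (lint, d=1).
Iteration 2: edges from {compress,fetch,lint} -> (init, d=2) x2, (lint, d=2) x2. [UNION ALL keeps all 4 new rows, including repeats]
Iteration 3: no outgoing edges from {init,lint}; recursion stops.
SUM(d) = 0 + 1 + 1 + 1 + 2 + 2 + 2 + 2 = 11.

11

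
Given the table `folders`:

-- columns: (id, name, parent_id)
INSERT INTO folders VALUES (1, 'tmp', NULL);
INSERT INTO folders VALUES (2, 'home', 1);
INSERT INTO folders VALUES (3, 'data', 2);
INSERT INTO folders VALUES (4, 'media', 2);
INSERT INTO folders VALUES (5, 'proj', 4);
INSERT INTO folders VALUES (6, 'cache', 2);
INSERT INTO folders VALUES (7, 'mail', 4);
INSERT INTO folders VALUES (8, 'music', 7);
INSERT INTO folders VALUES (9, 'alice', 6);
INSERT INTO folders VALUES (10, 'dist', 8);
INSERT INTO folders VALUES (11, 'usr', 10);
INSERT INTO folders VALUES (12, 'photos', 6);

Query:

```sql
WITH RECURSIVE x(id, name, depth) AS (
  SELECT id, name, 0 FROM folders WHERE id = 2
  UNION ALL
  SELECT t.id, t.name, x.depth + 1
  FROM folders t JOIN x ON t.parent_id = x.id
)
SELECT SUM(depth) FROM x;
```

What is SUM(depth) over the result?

Base: id=2 (home) at depth 0.
Iteration 1: rows with parent_id in {2} -> data (id 3, depth 1), media (id 4, depth 1), cache (id 6, depth 1).
Iteration 2: rows with parent_id in {3,4,6} -> proj (id 5, depth 2), mail (id 7, depth 2), alice (id 9, depth 2), photos (id 12, depth 2).
Iteration 3: rows with parent_id in {5,7,9,12} -> music (id 8, depth 3).
Iteration 4: rows with parent_id in {8} -> dist (id 10, depth 4).
Iteration 5: rows with parent_id in {10} -> usr (id 11, depth 5).
Iteration 6: no rows with parent_id in {11}; recursion stops.
SUM(depth) = 0 + 1 + 1 + 1 + 2 + 2 + 2 + 2 + 3 + 4 + 5 = 23.

23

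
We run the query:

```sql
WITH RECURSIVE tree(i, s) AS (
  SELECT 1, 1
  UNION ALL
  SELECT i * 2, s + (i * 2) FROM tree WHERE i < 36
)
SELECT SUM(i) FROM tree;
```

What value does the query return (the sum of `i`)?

127

Base: i=1, s=1.
Iteration 1: 1 < 36 holds -> i = 1 * 2 = 2, s = 1 + 2 = 3.
Iteration 2: 2 < 36 holds -> i = 2 * 2 = 4, s = 3 + 4 = 7.
Iteration 3: 4 < 36 holds -> i = 4 * 2 = 8, s = 7 + 8 = 15.
Iteration 4: 8 < 36 holds -> i = 8 * 2 = 16, s = 15 + 16 = 31.
Iteration 5: 16 < 36 holds -> i = 16 * 2 = 32, s = 31 + 32 = 63.
Iteration 6: 32 < 36 holds -> i = 32 * 2 = 64, s = 63 + 64 = 127.
Iteration 7: 64 < 36 fails; recursion stops.
SUM(i) = 1 + 2 + 4 + 8 + 16 + 32 + 64 = 127.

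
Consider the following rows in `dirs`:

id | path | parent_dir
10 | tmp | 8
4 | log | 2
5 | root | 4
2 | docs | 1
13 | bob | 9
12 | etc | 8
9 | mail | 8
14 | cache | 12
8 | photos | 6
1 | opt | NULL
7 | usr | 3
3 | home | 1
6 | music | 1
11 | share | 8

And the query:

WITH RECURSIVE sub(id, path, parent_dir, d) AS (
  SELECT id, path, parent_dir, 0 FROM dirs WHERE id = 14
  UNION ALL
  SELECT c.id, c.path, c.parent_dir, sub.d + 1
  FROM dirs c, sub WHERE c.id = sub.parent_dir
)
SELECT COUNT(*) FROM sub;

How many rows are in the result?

5

Base: id=14 (cache), parent_dir=12, d 0.
Iteration 1: join on id=12 -> etc (id 12, parent_dir=8, d 1).
Iteration 2: join on id=8 -> photos (id 8, parent_dir=6, d 2).
Iteration 3: join on id=6 -> music (id 6, parent_dir=1, d 3).
Iteration 4: join on id=1 -> opt (id 1, parent_dir=NULL, d 4).
Iteration 5: parent_dir is NULL; no match; recursion stops.
Total rows emitted: 5.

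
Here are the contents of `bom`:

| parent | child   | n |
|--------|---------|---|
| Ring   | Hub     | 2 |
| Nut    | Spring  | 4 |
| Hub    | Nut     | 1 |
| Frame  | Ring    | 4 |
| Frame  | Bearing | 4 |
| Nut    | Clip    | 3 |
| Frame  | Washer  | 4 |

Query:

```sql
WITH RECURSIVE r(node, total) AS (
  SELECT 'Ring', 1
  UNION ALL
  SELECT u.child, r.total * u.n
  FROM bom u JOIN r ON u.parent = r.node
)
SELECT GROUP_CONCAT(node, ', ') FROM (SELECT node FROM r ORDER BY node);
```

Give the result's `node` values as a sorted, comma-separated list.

Base: (Ring, total=1).
Iteration 1: components of {Ring} -> Hub = 1*2 = 2.
Iteration 2: components of {Hub} -> Nut = 2*1 = 2.
Iteration 3: components of {Nut} -> Clip = 2*3 = 6, Spring = 2*4 = 8.
Iteration 4: no further components; recursion stops.

Clip, Hub, Nut, Ring, Spring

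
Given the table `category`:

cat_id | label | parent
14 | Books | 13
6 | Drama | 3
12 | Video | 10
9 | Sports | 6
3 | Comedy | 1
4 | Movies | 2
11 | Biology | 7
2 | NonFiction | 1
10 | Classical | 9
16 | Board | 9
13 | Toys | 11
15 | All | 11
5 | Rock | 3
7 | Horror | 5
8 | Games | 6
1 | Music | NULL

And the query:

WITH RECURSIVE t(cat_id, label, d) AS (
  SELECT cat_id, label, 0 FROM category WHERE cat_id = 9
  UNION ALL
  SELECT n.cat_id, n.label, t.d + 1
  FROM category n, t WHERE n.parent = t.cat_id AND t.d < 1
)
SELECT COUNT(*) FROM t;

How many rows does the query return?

3

Base: cat_id=9 (Sports) at d 0.
Iteration 1: rows with parent in {9} -> Classical (id 10, d 1), Board (id 16, d 1).
Iteration 2: d < 1 fails for all current rows; recursion stops.
Total rows emitted: 3.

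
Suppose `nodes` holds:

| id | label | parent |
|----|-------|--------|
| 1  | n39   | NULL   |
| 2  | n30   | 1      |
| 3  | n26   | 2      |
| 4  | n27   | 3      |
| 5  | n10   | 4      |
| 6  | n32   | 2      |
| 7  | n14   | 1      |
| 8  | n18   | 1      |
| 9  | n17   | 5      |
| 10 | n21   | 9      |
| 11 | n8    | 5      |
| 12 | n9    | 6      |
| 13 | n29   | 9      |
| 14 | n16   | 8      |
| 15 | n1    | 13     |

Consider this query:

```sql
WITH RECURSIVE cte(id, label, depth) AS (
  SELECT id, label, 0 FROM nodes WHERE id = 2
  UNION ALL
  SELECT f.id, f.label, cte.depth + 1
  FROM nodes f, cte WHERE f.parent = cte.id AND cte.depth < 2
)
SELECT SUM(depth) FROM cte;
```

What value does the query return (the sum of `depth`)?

6

Base: id=2 (n30) at depth 0.
Iteration 1: rows with parent in {2} -> n26 (id 3, depth 1), n32 (id 6, depth 1).
Iteration 2: rows with parent in {3,6} -> n27 (id 4, depth 2), n9 (id 12, depth 2).
Iteration 3: depth < 2 fails for all current rows; recursion stops.
SUM(depth) = 0 + 1 + 1 + 2 + 2 = 6.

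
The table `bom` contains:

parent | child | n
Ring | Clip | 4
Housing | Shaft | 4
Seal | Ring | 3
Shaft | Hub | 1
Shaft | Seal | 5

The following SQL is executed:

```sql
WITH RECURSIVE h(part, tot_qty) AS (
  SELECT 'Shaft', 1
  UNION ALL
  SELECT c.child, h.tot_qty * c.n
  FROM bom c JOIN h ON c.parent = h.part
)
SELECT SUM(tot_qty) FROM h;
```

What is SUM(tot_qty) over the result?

82

Base: (Shaft, tot_qty=1).
Iteration 1: components of {Shaft} -> Hub = 1*1 = 1, Seal = 1*5 = 5.
Iteration 2: components of {Hub,Seal} -> Ring = 5*3 = 15.
Iteration 3: components of {Ring} -> Clip = 15*4 = 60.
Iteration 4: no further components; recursion stops.
SUM(tot_qty) = 1 + 5 + 1 + 15 + 60 = 82.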